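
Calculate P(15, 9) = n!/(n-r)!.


P(15,9) = 15!/6!
= 1307674368000/720
= 1816214400

P(15,9) = 1816214400


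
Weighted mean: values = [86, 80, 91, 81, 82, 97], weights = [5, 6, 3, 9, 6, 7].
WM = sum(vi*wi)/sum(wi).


Numerator = 86*5 + 80*6 + 91*3 + 81*9 + 82*6 + 97*7 = 3083
Denominator = 5 + 6 + 3 + 9 + 6 + 7 = 36
WM = 3083/36 = 85.6389

WM = 85.6389


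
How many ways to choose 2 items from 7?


C(7,2) = 7!/(2! × 5!)
= 5040/(2 × 120)
= 21

C(7,2) = 21


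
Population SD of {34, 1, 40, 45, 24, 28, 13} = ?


Mean = 26.4286
Variance = 203.1020
SD = sqrt(203.1020) = 14.2514

SD = 14.2514


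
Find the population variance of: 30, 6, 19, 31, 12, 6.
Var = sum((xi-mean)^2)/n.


Mean = 17.3333
Squared deviations: 160.4444, 128.4444, 2.7778, 186.7778, 28.4444, 128.4444
Sum = 635.3333
Variance = 635.3333/6 = 105.8889

Variance = 105.8889


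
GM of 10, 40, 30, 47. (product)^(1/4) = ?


Product = 10 × 40 × 30 × 47 = 564000
GM = 564000^(1/4) = 27.4044

GM = 27.4044


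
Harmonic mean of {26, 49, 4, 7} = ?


Sum of reciprocals = 1/26 + 1/49 + 1/4 + 1/7 = 0.451727
HM = 4/0.451727 = 8.8549

HM = 8.8549


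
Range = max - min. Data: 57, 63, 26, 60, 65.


Max = 65, Min = 26
Range = 65 - 26 = 39

Range = 39


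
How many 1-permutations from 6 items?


P(6,1) = 6!/5!
= 720/120
= 6

P(6,1) = 6


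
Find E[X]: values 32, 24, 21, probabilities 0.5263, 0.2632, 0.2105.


E[X] = 32*0.5263 + 24*0.2632 + 21*0.2105
= 16.8416 + 6.3168 + 4.4205
= 27.5789

E[X] = 27.5789


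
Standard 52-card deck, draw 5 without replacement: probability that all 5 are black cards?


P(all black cards) = (26/52) × (25/51) × (24/50) × (23/49) × (22/48)
= 0.0253

P = 0.0253


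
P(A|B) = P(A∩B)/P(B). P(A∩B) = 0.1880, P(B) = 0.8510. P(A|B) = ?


P(A|B) = 0.1880/0.8510 = 0.2209

P(A|B) = 0.2209


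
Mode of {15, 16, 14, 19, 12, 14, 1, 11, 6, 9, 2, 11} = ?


Frequencies: 1:1, 2:1, 6:1, 9:1, 11:2, 12:1, 14:2, 15:1, 16:1, 19:1
Max frequency = 2
Mode = 11, 14

Mode = 11, 14


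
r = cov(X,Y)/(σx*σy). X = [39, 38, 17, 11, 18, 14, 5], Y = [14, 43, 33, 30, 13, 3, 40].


Mean X = 20.2857, Mean Y = 25.1429
SD X = 12.185639, SD Y = 14.075598
Cov = -3.326531
r = -3.326531/(12.185639*14.075598) = -0.0194

r = -0.0194


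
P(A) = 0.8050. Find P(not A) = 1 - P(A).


P(not A) = 1 - 0.8050 = 0.1950

P(not A) = 0.1950


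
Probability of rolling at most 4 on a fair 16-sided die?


Favorable outcomes (roll ≤ 4): 4
Total outcomes = 16
P = 4/16 = 0.2500

P = 0.2500


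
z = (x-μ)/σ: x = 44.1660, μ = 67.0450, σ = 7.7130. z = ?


z = (44.1660 - 67.0450)/7.7130
= -22.8790/7.7130
= -2.9663

z = -2.9663


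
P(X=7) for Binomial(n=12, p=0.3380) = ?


C(12,7) = 792
p^7 = 0.000504
(1-p)^5 = 0.127142
P = 792 * 0.000504 * 0.127142 = 0.0507

P(X=7) = 0.0507


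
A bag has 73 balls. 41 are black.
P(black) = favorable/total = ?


P = 41/73 = 0.5616

P = 0.5616


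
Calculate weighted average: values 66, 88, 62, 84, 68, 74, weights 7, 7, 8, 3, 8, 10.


Numerator = 66*7 + 88*7 + 62*8 + 84*3 + 68*8 + 74*10 = 3110
Denominator = 7 + 7 + 8 + 3 + 8 + 10 = 43
WM = 3110/43 = 72.3256

WM = 72.3256


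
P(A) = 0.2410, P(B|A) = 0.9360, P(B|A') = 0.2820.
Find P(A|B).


P(B) = P(B|A)*P(A) + P(B|A')*P(A')
= 0.9360*0.2410 + 0.2820*0.7590
= 0.225576 + 0.214038 = 0.439614
P(A|B) = 0.225576/0.439614 = 0.5131

P(A|B) = 0.5131


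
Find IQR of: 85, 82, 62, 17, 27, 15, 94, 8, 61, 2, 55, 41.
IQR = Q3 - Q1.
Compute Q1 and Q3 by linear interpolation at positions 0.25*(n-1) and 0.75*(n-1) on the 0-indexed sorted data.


Sorted: 2, 8, 15, 17, 27, 41, 55, 61, 62, 82, 85, 94
Q1 (25th %ile) = 16.5000
Q3 (75th %ile) = 67.0000
IQR = 67.0000 - 16.5000 = 50.5000

IQR = 50.5000


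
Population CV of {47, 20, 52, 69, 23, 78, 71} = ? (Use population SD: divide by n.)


Mean = 51.4286
SD = 21.4267
CV = (21.4267/51.4286)*100 = 41.6630%

CV = 41.6630%


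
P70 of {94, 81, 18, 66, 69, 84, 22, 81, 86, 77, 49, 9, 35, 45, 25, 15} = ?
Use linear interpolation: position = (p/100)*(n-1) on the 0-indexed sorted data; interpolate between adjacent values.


Sorted: 9, 15, 18, 22, 25, 35, 45, 49, 66, 69, 77, 81, 81, 84, 86, 94
n = 16
Index = 70/100 * 15 = 10.5000
Lower = data[10] = 77, Upper = data[11] = 81
P70 = 77 + 0.5000*(4) = 79.0000

P70 = 79.0000


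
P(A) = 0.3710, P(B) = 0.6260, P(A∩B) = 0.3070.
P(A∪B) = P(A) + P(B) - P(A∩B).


P(A∪B) = 0.3710 + 0.6260 - 0.3070
= 0.9970 - 0.3070
= 0.6900

P(A∪B) = 0.6900


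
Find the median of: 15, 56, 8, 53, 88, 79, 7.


Sorted: 7, 8, 15, 53, 56, 79, 88
n = 7 (odd)
Middle value = 53

Median = 53


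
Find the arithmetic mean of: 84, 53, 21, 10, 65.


Sum = 84 + 53 + 21 + 10 + 65 = 233
n = 5
Mean = 233/5 = 46.6000

Mean = 46.6000


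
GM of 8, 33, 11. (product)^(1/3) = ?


Product = 8 × 33 × 11 = 2904
GM = 2904^(1/3) = 14.2670

GM = 14.2670


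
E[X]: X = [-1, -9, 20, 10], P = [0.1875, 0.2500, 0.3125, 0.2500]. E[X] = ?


E[X] = -1*0.1875 - 9*0.2500 + 20*0.3125 + 10*0.2500
= -0.1875 - 2.2500 + 6.2500 + 2.5000
= 6.3125

E[X] = 6.3125


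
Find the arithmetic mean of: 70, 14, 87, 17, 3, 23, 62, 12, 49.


Sum = 70 + 14 + 87 + 17 + 3 + 23 + 62 + 12 + 49 = 337
n = 9
Mean = 337/9 = 37.4444

Mean = 37.4444


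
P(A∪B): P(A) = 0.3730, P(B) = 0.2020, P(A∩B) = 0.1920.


P(A∪B) = 0.3730 + 0.2020 - 0.1920
= 0.5750 - 0.1920
= 0.3830

P(A∪B) = 0.3830


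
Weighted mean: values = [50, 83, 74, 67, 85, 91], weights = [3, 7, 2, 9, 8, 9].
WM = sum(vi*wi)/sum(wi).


Numerator = 50*3 + 83*7 + 74*2 + 67*9 + 85*8 + 91*9 = 2981
Denominator = 3 + 7 + 2 + 9 + 8 + 9 = 38
WM = 2981/38 = 78.4474

WM = 78.4474


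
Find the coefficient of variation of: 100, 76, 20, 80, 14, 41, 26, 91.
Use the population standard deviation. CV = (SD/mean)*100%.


Mean = 56.0000
SD = 32.2529
CV = (32.2529/56.0000)*100 = 57.5945%

CV = 57.5945%


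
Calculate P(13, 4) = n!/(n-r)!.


P(13,4) = 13!/9!
= 6227020800/362880
= 17160

P(13,4) = 17160


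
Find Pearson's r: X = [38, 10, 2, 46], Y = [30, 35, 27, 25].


Mean X = 24.0000, Mean Y = 29.2500
SD X = 18.439089, SD Y = 3.766630
Cov = -28.500000
r = -28.500000/(18.439089*3.766630) = -0.4103

r = -0.4103


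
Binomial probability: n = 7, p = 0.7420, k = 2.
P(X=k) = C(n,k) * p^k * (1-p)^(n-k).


C(7,2) = 21
p^2 = 0.550564
(1-p)^5 = 0.001143
P = 21 * 0.550564 * 0.001143 = 0.0132

P(X=2) = 0.0132


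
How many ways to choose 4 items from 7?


C(7,4) = 7!/(4! × 3!)
= 5040/(24 × 6)
= 35

C(7,4) = 35


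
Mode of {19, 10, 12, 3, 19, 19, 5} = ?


Frequencies: 3:1, 5:1, 10:1, 12:1, 19:3
Max frequency = 3
Mode = 19

Mode = 19


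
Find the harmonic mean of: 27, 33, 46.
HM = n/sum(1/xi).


Sum of reciprocals = 1/27 + 1/33 + 1/46 = 0.089079
HM = 3/0.089079 = 33.6779

HM = 33.6779


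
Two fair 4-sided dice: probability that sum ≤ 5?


Total outcomes = 4×4 = 16
Favorable (sum ≤ 5): 10
P = 10/16 = 0.6250

P = 0.6250


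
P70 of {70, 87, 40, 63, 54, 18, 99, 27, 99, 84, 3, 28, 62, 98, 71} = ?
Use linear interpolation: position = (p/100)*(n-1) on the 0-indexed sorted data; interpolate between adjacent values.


Sorted: 3, 18, 27, 28, 40, 54, 62, 63, 70, 71, 84, 87, 98, 99, 99
n = 15
Index = 70/100 * 14 = 9.8000
Lower = data[9] = 71, Upper = data[10] = 84
P70 = 71 + 0.8000*(13) = 81.4000

P70 = 81.4000


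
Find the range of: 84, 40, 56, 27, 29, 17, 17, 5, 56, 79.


Max = 84, Min = 5
Range = 84 - 5 = 79

Range = 79


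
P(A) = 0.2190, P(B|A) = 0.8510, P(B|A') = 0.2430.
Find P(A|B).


P(B) = P(B|A)*P(A) + P(B|A')*P(A')
= 0.8510*0.2190 + 0.2430*0.7810
= 0.186369 + 0.189783 = 0.376152
P(A|B) = 0.186369/0.376152 = 0.4955

P(A|B) = 0.4955


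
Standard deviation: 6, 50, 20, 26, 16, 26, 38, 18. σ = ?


Mean = 25.0000
Variance = 164.0000
SD = sqrt(164.0000) = 12.8062

SD = 12.8062


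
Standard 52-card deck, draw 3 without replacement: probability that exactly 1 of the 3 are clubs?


Hypergeometric: P(X=1) = C(13,1)·C(39,2) / C(52,3)
= 13 × 741 / 22100
= 9633/22100 = 0.4359

P = 0.4359


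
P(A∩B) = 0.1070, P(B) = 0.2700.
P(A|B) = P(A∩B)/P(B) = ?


P(A|B) = 0.1070/0.2700 = 0.3963

P(A|B) = 0.3963


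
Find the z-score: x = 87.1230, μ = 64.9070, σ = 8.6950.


z = (87.1230 - 64.9070)/8.6950
= 22.2160/8.6950
= 2.5550

z = 2.5550


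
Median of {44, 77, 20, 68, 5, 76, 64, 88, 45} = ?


Sorted: 5, 20, 44, 45, 64, 68, 76, 77, 88
n = 9 (odd)
Middle value = 64

Median = 64


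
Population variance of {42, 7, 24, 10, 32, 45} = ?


Mean = 26.6667
Squared deviations: 235.1111, 386.7778, 7.1111, 277.7778, 28.4444, 336.1111
Sum = 1271.3333
Variance = 1271.3333/6 = 211.8889

Variance = 211.8889


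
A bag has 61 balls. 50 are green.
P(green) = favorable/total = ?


P = 50/61 = 0.8197

P = 0.8197


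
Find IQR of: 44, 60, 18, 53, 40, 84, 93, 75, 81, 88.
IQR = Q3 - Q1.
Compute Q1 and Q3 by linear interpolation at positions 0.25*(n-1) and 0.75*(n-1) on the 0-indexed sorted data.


Sorted: 18, 40, 44, 53, 60, 75, 81, 84, 88, 93
Q1 (25th %ile) = 46.2500
Q3 (75th %ile) = 83.2500
IQR = 83.2500 - 46.2500 = 37.0000

IQR = 37.0000


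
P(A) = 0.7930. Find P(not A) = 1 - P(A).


P(not A) = 1 - 0.7930 = 0.2070

P(not A) = 0.2070


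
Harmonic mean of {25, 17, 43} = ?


Sum of reciprocals = 1/25 + 1/17 + 1/43 = 0.122079
HM = 3/0.122079 = 24.5742

HM = 24.5742


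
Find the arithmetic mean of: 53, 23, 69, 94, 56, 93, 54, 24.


Sum = 53 + 23 + 69 + 94 + 56 + 93 + 54 + 24 = 466
n = 8
Mean = 466/8 = 58.2500

Mean = 58.2500


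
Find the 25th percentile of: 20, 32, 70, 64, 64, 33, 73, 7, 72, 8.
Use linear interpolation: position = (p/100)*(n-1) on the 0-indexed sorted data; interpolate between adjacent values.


Sorted: 7, 8, 20, 32, 33, 64, 64, 70, 72, 73
n = 10
Index = 25/100 * 9 = 2.2500
Lower = data[2] = 20, Upper = data[3] = 32
P25 = 20 + 0.2500*(12) = 23.0000

P25 = 23.0000


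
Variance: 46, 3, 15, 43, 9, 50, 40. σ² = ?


Mean = 29.4286
Squared deviations: 274.6122, 698.4694, 208.1837, 184.1837, 417.3265, 423.1837, 111.7551
Sum = 2317.7143
Variance = 2317.7143/7 = 331.1020

Variance = 331.1020


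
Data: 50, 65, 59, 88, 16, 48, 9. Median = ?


Sorted: 9, 16, 48, 50, 59, 65, 88
n = 7 (odd)
Middle value = 50

Median = 50


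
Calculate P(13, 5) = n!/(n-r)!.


P(13,5) = 13!/8!
= 6227020800/40320
= 154440

P(13,5) = 154440


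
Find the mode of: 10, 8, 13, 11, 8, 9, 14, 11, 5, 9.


Frequencies: 5:1, 8:2, 9:2, 10:1, 11:2, 13:1, 14:1
Max frequency = 2
Mode = 8, 9, 11

Mode = 8, 9, 11


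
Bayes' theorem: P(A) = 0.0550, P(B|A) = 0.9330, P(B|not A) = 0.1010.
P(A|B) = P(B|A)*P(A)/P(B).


P(B) = P(B|A)*P(A) + P(B|A')*P(A')
= 0.9330*0.0550 + 0.1010*0.9450
= 0.051315 + 0.095445 = 0.146760
P(A|B) = 0.051315/0.146760 = 0.3497

P(A|B) = 0.3497


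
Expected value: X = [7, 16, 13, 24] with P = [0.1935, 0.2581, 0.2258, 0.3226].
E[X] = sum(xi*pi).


E[X] = 7*0.1935 + 16*0.2581 + 13*0.2258 + 24*0.3226
= 1.3545 + 4.1296 + 2.9354 + 7.7424
= 16.1619

E[X] = 16.1619


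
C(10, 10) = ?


C(10,10) = 10!/(10! × 0!)
= 3628800/(3628800 × 1)
= 1

C(10,10) = 1


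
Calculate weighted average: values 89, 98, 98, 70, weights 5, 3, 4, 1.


Numerator = 89*5 + 98*3 + 98*4 + 70*1 = 1201
Denominator = 5 + 3 + 4 + 1 = 13
WM = 1201/13 = 92.3846

WM = 92.3846


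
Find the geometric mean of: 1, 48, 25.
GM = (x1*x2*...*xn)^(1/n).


Product = 1 × 48 × 25 = 1200
GM = 1200^(1/3) = 10.6266

GM = 10.6266


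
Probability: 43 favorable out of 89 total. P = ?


P = 43/89 = 0.4831

P = 0.4831


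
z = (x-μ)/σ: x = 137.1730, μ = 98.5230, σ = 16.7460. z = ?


z = (137.1730 - 98.5230)/16.7460
= 38.6500/16.7460
= 2.3080

z = 2.3080


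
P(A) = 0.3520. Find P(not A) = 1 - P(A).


P(not A) = 1 - 0.3520 = 0.6480

P(not A) = 0.6480


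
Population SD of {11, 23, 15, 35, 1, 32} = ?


Mean = 19.5000
Variance = 140.5833
SD = sqrt(140.5833) = 11.8568

SD = 11.8568


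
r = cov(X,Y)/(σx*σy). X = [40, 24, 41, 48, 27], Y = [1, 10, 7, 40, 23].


Mean X = 36.0000, Mean Y = 16.2000
SD X = 9.055385, SD Y = 13.905395
Cov = 38.400000
r = 38.400000/(9.055385*13.905395) = 0.3050

r = 0.3050


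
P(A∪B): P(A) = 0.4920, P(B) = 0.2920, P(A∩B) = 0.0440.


P(A∪B) = 0.4920 + 0.2920 - 0.0440
= 0.7840 - 0.0440
= 0.7400

P(A∪B) = 0.7400


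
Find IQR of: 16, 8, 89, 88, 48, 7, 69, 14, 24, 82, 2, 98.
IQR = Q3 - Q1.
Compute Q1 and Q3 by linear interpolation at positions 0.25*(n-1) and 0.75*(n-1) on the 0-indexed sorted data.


Sorted: 2, 7, 8, 14, 16, 24, 48, 69, 82, 88, 89, 98
Q1 (25th %ile) = 12.5000
Q3 (75th %ile) = 83.5000
IQR = 83.5000 - 12.5000 = 71.0000

IQR = 71.0000


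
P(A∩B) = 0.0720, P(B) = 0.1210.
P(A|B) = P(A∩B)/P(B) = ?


P(A|B) = 0.0720/0.1210 = 0.5950

P(A|B) = 0.5950


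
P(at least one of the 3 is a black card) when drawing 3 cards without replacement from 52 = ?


P(at least one) = 1 - P(none)
P(none) = (26/52) × (25/51) × (24/50) = 0.117647
P(at least one) = 1 - 0.117647 = 0.8824

P = 0.8824


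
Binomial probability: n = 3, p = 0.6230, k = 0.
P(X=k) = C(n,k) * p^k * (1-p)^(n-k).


C(3,0) = 1
p^0 = 1.000000
(1-p)^3 = 0.053583
P = 1 * 1.000000 * 0.053583 = 0.0536

P(X=0) = 0.0536


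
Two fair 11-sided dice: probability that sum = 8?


Total outcomes = 11×11 = 121
Favorable (sum = 8): 7
P = 7/121 = 0.0579

P = 0.0579


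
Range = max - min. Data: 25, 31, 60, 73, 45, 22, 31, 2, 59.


Max = 73, Min = 2
Range = 73 - 2 = 71

Range = 71


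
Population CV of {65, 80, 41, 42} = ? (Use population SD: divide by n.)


Mean = 57.0000
SD = 16.3860
CV = (16.3860/57.0000)*100 = 28.7473%

CV = 28.7473%


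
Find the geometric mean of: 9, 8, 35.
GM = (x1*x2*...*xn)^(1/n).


Product = 9 × 8 × 35 = 2520
GM = 2520^(1/3) = 13.6082

GM = 13.6082


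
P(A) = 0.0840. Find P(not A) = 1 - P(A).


P(not A) = 1 - 0.0840 = 0.9160

P(not A) = 0.9160


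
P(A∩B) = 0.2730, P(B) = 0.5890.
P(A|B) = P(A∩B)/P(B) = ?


P(A|B) = 0.2730/0.5890 = 0.4635

P(A|B) = 0.4635


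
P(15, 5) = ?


P(15,5) = 15!/10!
= 1307674368000/3628800
= 360360

P(15,5) = 360360


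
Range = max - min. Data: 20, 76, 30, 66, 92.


Max = 92, Min = 20
Range = 92 - 20 = 72

Range = 72


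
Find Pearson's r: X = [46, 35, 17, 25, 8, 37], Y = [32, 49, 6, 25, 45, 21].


Mean X = 28.0000, Mean Y = 29.6667
SD X = 12.806248, SD Y = 14.556404
Cov = 11.166667
r = 11.166667/(12.806248*14.556404) = 0.0599

r = 0.0599


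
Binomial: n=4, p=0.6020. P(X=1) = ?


C(4,1) = 4
p^1 = 0.602000
(1-p)^3 = 0.063045
P = 4 * 0.602000 * 0.063045 = 0.1518

P(X=1) = 0.1518


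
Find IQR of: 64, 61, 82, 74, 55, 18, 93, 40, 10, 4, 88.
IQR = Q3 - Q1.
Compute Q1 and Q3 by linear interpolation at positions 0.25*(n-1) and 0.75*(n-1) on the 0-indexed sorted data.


Sorted: 4, 10, 18, 40, 55, 61, 64, 74, 82, 88, 93
Q1 (25th %ile) = 29.0000
Q3 (75th %ile) = 78.0000
IQR = 78.0000 - 29.0000 = 49.0000

IQR = 49.0000


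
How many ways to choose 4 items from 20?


C(20,4) = 20!/(4! × 16!)
= 2432902008176640000/(24 × 20922789888000)
= 4845

C(20,4) = 4845


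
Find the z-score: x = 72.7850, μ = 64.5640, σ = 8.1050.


z = (72.7850 - 64.5640)/8.1050
= 8.2210/8.1050
= 1.0143

z = 1.0143


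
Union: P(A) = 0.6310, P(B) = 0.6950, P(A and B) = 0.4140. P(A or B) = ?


P(A∪B) = 0.6310 + 0.6950 - 0.4140
= 1.3260 - 0.4140
= 0.9120

P(A∪B) = 0.9120


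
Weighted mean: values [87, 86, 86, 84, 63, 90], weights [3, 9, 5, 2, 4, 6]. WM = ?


Numerator = 87*3 + 86*9 + 86*5 + 84*2 + 63*4 + 90*6 = 2425
Denominator = 3 + 9 + 5 + 2 + 4 + 6 = 29
WM = 2425/29 = 83.6207

WM = 83.6207


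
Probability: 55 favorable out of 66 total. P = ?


P = 55/66 = 0.8333

P = 0.8333


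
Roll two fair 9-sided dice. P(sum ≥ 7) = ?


Total outcomes = 9×9 = 81
Favorable (sum ≥ 7): 66
P = 66/81 = 0.8148

P = 0.8148


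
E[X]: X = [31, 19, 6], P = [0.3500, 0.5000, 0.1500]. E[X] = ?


E[X] = 31*0.3500 + 19*0.5000 + 6*0.1500
= 10.8500 + 9.5000 + 0.9000
= 21.2500

E[X] = 21.2500


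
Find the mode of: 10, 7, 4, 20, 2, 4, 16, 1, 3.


Frequencies: 1:1, 2:1, 3:1, 4:2, 7:1, 10:1, 16:1, 20:1
Max frequency = 2
Mode = 4

Mode = 4


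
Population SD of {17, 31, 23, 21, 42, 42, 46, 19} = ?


Mean = 30.1250
Variance = 120.6094
SD = sqrt(120.6094) = 10.9822

SD = 10.9822


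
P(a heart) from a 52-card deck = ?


13 hearts in 52 cards
P = 13/52 = 0.2500

P = 0.2500


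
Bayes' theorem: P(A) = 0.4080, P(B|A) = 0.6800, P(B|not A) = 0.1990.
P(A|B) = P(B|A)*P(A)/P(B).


P(B) = P(B|A)*P(A) + P(B|A')*P(A')
= 0.6800*0.4080 + 0.1990*0.5920
= 0.277440 + 0.117808 = 0.395248
P(A|B) = 0.277440/0.395248 = 0.7019

P(A|B) = 0.7019


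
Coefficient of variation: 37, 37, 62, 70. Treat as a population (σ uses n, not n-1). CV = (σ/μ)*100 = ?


Mean = 51.5000
SD = 14.7733
CV = (14.7733/51.5000)*100 = 28.6860%

CV = 28.6860%


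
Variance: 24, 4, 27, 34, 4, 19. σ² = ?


Mean = 18.6667
Squared deviations: 28.4444, 215.1111, 69.4444, 235.1111, 215.1111, 0.1111
Sum = 763.3333
Variance = 763.3333/6 = 127.2222

Variance = 127.2222


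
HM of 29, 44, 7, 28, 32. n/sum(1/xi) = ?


Sum of reciprocals = 1/29 + 1/44 + 1/7 + 1/28 + 1/32 = 0.267031
HM = 5/0.267031 = 18.7244

HM = 18.7244


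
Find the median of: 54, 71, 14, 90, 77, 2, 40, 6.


Sorted: 2, 6, 14, 40, 54, 71, 77, 90
n = 8 (even)
Middle values: 40 and 54
Median = (40+54)/2 = 47.0000

Median = 47.0000


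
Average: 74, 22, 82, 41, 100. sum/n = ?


Sum = 74 + 22 + 82 + 41 + 100 = 319
n = 5
Mean = 319/5 = 63.8000

Mean = 63.8000


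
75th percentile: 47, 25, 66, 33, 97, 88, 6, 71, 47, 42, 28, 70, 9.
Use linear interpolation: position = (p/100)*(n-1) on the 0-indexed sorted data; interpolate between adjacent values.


Sorted: 6, 9, 25, 28, 33, 42, 47, 47, 66, 70, 71, 88, 97
n = 13
Index = 75/100 * 12 = 9.0000
Lower = data[9] = 70, Upper = data[10] = 71
P75 = 70 + 0*(1) = 70.0000

P75 = 70.0000


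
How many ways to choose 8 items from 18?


C(18,8) = 18!/(8! × 10!)
= 6402373705728000/(40320 × 3628800)
= 43758

C(18,8) = 43758


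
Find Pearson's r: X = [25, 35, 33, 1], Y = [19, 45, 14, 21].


Mean X = 23.5000, Mean Y = 24.7500
SD X = 13.518506, SD Y = 11.966098
Cov = 51.625000
r = 51.625000/(13.518506*11.966098) = 0.3191

r = 0.3191


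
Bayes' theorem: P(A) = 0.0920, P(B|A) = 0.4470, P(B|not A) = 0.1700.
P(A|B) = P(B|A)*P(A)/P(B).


P(B) = P(B|A)*P(A) + P(B|A')*P(A')
= 0.4470*0.0920 + 0.1700*0.9080
= 0.041124 + 0.154360 = 0.195484
P(A|B) = 0.041124/0.195484 = 0.2104

P(A|B) = 0.2104


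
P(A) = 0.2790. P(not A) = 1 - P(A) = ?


P(not A) = 1 - 0.2790 = 0.7210

P(not A) = 0.7210


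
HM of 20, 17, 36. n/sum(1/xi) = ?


Sum of reciprocals = 1/20 + 1/17 + 1/36 = 0.136601
HM = 3/0.136601 = 21.9617

HM = 21.9617


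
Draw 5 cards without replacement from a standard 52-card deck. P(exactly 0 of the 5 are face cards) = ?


Hypergeometric: P(X=0) = C(12,0)·C(40,5) / C(52,5)
= 1 × 658008 / 2598960
= 658008/2598960 = 0.2532

P = 0.2532


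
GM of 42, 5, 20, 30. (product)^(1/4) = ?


Product = 42 × 5 × 20 × 30 = 126000
GM = 126000^(1/4) = 18.8405

GM = 18.8405


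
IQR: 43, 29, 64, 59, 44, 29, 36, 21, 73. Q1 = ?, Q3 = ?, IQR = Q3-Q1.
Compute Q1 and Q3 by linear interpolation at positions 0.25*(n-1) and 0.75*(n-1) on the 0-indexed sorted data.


Sorted: 21, 29, 29, 36, 43, 44, 59, 64, 73
Q1 (25th %ile) = 29.0000
Q3 (75th %ile) = 59.0000
IQR = 59.0000 - 29.0000 = 30.0000

IQR = 30.0000


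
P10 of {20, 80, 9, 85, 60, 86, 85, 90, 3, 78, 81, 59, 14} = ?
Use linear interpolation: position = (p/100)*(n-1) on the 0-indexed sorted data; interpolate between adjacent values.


Sorted: 3, 9, 14, 20, 59, 60, 78, 80, 81, 85, 85, 86, 90
n = 13
Index = 10/100 * 12 = 1.2000
Lower = data[1] = 9, Upper = data[2] = 14
P10 = 9 + 0.2000*(5) = 10.0000

P10 = 10.0000


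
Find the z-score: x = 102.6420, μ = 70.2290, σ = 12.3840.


z = (102.6420 - 70.2290)/12.3840
= 32.4130/12.3840
= 2.6173

z = 2.6173


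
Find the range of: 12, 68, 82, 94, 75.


Max = 94, Min = 12
Range = 94 - 12 = 82

Range = 82


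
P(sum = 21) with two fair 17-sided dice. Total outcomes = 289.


Total outcomes = 17×17 = 289
Favorable (sum = 21): 14
P = 14/289 = 0.0484

P = 0.0484


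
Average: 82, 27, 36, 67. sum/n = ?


Sum = 82 + 27 + 36 + 67 = 212
n = 4
Mean = 212/4 = 53.0000

Mean = 53.0000


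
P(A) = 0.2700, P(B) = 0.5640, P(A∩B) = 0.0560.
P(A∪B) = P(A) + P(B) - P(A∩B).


P(A∪B) = 0.2700 + 0.5640 - 0.0560
= 0.8340 - 0.0560
= 0.7780

P(A∪B) = 0.7780


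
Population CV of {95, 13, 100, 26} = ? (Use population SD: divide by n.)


Mean = 58.5000
SD = 39.3097
CV = (39.3097/58.5000)*100 = 67.1960%

CV = 67.1960%


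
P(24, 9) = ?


P(24,9) = 24!/15!
= 620448401733239439360000/1307674368000
= 474467051520

P(24,9) = 474467051520


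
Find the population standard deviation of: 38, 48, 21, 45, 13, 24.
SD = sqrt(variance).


Mean = 31.5000
Variance = 167.5833
SD = sqrt(167.5833) = 12.9454

SD = 12.9454


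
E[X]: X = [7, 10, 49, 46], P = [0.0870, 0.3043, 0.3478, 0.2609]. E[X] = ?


E[X] = 7*0.0870 + 10*0.3043 + 49*0.3478 + 46*0.2609
= 0.6090 + 3.0430 + 17.0422 + 12.0014
= 32.6956

E[X] = 32.6956


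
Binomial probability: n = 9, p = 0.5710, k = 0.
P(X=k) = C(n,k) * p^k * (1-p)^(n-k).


C(9,0) = 1
p^0 = 1.000000
(1-p)^9 = 0.000492
P = 1 * 1.000000 * 0.000492 = 0.0005

P(X=0) = 0.0005


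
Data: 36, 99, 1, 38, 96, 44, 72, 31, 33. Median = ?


Sorted: 1, 31, 33, 36, 38, 44, 72, 96, 99
n = 9 (odd)
Middle value = 38

Median = 38


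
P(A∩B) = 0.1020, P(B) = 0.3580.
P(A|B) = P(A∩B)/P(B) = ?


P(A|B) = 0.1020/0.3580 = 0.2849

P(A|B) = 0.2849


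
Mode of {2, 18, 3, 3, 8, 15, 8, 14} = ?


Frequencies: 2:1, 3:2, 8:2, 14:1, 15:1, 18:1
Max frequency = 2
Mode = 3, 8

Mode = 3, 8


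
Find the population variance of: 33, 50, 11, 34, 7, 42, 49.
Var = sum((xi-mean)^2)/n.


Mean = 32.2857
Squared deviations: 0.5102, 313.7959, 453.0816, 2.9388, 639.3673, 94.3673, 279.3673
Sum = 1783.4286
Variance = 1783.4286/7 = 254.7755

Variance = 254.7755


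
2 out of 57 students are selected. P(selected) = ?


P = 2/57 = 0.0351

P = 0.0351


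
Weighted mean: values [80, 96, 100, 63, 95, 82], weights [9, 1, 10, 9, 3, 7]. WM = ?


Numerator = 80*9 + 96*1 + 100*10 + 63*9 + 95*3 + 82*7 = 3242
Denominator = 9 + 1 + 10 + 9 + 3 + 7 = 39
WM = 3242/39 = 83.1282

WM = 83.1282


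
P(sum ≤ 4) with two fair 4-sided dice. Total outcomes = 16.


Total outcomes = 4×4 = 16
Favorable (sum ≤ 4): 6
P = 6/16 = 0.3750

P = 0.3750


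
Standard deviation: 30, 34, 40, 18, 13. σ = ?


Mean = 27.0000
Variance = 100.8000
SD = sqrt(100.8000) = 10.0399

SD = 10.0399


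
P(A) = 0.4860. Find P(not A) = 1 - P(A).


P(not A) = 1 - 0.4860 = 0.5140

P(not A) = 0.5140


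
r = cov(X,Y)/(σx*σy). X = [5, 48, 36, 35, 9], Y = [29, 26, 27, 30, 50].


Mean X = 26.6000, Mean Y = 32.4000
SD X = 16.692513, SD Y = 8.912912
Cov = -88.840000
r = -88.840000/(16.692513*8.912912) = -0.5971

r = -0.5971


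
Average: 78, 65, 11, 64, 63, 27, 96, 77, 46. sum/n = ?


Sum = 78 + 65 + 11 + 64 + 63 + 27 + 96 + 77 + 46 = 527
n = 9
Mean = 527/9 = 58.5556

Mean = 58.5556


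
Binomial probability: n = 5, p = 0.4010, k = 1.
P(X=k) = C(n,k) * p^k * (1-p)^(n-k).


C(5,1) = 5
p^1 = 0.401000
(1-p)^4 = 0.128738
P = 5 * 0.401000 * 0.128738 = 0.2581

P(X=1) = 0.2581


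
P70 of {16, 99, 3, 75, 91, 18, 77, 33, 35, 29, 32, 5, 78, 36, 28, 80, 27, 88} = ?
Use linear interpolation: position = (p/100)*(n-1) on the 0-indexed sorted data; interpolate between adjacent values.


Sorted: 3, 5, 16, 18, 27, 28, 29, 32, 33, 35, 36, 75, 77, 78, 80, 88, 91, 99
n = 18
Index = 70/100 * 17 = 11.9000
Lower = data[11] = 75, Upper = data[12] = 77
P70 = 75 + 0.9000*(2) = 76.8000

P70 = 76.8000


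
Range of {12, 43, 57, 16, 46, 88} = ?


Max = 88, Min = 12
Range = 88 - 12 = 76

Range = 76


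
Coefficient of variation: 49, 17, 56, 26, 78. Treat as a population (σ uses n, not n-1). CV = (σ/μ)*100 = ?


Mean = 45.2000
SD = 21.7752
CV = (21.7752/45.2000)*100 = 48.1753%

CV = 48.1753%


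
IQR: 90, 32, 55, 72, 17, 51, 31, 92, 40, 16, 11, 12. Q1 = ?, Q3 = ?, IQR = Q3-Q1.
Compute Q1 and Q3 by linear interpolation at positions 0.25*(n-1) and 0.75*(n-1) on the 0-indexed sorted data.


Sorted: 11, 12, 16, 17, 31, 32, 40, 51, 55, 72, 90, 92
Q1 (25th %ile) = 16.7500
Q3 (75th %ile) = 59.2500
IQR = 59.2500 - 16.7500 = 42.5000

IQR = 42.5000


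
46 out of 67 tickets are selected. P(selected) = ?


P = 46/67 = 0.6866

P = 0.6866


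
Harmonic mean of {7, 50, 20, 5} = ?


Sum of reciprocals = 1/7 + 1/50 + 1/20 + 1/5 = 0.412857
HM = 4/0.412857 = 9.6886

HM = 9.6886


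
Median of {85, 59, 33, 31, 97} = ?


Sorted: 31, 33, 59, 85, 97
n = 5 (odd)
Middle value = 59

Median = 59


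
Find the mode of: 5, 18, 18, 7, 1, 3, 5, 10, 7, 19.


Frequencies: 1:1, 3:1, 5:2, 7:2, 10:1, 18:2, 19:1
Max frequency = 2
Mode = 5, 7, 18

Mode = 5, 7, 18


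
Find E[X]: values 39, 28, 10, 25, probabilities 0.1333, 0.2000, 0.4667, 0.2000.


E[X] = 39*0.1333 + 28*0.2000 + 10*0.4667 + 25*0.2000
= 5.1987 + 5.6000 + 4.6670 + 5.0000
= 20.4657

E[X] = 20.4657


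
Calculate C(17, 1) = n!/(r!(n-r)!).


C(17,1) = 17!/(1! × 16!)
= 355687428096000/(1 × 20922789888000)
= 17

C(17,1) = 17


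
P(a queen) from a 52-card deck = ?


4 queens in 52 cards
P = 4/52 = 0.0769

P = 0.0769


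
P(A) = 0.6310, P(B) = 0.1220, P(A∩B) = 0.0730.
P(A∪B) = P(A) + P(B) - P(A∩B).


P(A∪B) = 0.6310 + 0.1220 - 0.0730
= 0.7530 - 0.0730
= 0.6800

P(A∪B) = 0.6800


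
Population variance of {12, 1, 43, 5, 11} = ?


Mean = 14.4000
Squared deviations: 5.7600, 179.5600, 817.9600, 88.3600, 11.5600
Sum = 1103.2000
Variance = 1103.2000/5 = 220.6400

Variance = 220.6400


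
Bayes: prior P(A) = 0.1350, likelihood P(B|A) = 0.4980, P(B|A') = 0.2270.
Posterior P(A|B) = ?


P(B) = P(B|A)*P(A) + P(B|A')*P(A')
= 0.4980*0.1350 + 0.2270*0.8650
= 0.067230 + 0.196355 = 0.263585
P(A|B) = 0.067230/0.263585 = 0.2551

P(A|B) = 0.2551


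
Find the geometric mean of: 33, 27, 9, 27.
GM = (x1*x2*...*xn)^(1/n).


Product = 33 × 27 × 9 × 27 = 216513
GM = 216513^(1/4) = 21.5710

GM = 21.5710


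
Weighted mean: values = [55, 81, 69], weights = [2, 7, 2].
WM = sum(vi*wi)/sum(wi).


Numerator = 55*2 + 81*7 + 69*2 = 815
Denominator = 2 + 7 + 2 = 11
WM = 815/11 = 74.0909

WM = 74.0909


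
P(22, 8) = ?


P(22,8) = 22!/14!
= 1124000727777607680000/87178291200
= 12893126400

P(22,8) = 12893126400


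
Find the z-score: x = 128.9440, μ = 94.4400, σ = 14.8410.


z = (128.9440 - 94.4400)/14.8410
= 34.5040/14.8410
= 2.3249

z = 2.3249


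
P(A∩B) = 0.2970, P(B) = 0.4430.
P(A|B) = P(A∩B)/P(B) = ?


P(A|B) = 0.2970/0.4430 = 0.6704

P(A|B) = 0.6704


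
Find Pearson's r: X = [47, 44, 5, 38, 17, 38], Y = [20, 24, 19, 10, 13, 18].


Mean X = 31.5000, Mean Y = 17.3333
SD X = 15.239751, SD Y = 4.606758
Cov = 16.666667
r = 16.666667/(15.239751*4.606758) = 0.2374

r = 0.2374


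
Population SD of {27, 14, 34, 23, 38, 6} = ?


Mean = 23.6667
Variance = 121.5556
SD = sqrt(121.5556) = 11.0252

SD = 11.0252


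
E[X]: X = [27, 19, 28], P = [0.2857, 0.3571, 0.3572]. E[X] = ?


E[X] = 27*0.2857 + 19*0.3571 + 28*0.3572
= 7.7139 + 6.7849 + 10.0016
= 24.5004

E[X] = 24.5004


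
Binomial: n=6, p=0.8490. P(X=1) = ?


C(6,1) = 6
p^1 = 0.849000
(1-p)^5 = 7.850273e-05
P = 6 * 0.849000 * 7.850273e-05 = 0.0004

P(X=1) = 0.0004


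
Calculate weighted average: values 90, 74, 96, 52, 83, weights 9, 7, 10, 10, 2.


Numerator = 90*9 + 74*7 + 96*10 + 52*10 + 83*2 = 2974
Denominator = 9 + 7 + 10 + 10 + 2 = 38
WM = 2974/38 = 78.2632

WM = 78.2632


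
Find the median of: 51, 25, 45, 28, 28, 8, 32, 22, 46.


Sorted: 8, 22, 25, 28, 28, 32, 45, 46, 51
n = 9 (odd)
Middle value = 28

Median = 28


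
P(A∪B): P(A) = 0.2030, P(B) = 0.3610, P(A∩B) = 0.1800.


P(A∪B) = 0.2030 + 0.3610 - 0.1800
= 0.5640 - 0.1800
= 0.3840

P(A∪B) = 0.3840


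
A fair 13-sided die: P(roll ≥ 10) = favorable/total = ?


Favorable outcomes (roll ≥ 10): 4
Total outcomes = 13
P = 4/13 = 0.3077

P = 0.3077


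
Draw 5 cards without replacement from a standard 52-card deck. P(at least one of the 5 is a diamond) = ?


P(at least one) = 1 - P(none)
P(none) = (39/52) × (38/51) × (37/50) × (36/49) × (35/48) = 0.221534
P(at least one) = 1 - 0.221534 = 0.7785

P = 0.7785


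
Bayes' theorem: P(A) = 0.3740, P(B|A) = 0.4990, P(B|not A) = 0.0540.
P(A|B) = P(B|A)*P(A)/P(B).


P(B) = P(B|A)*P(A) + P(B|A')*P(A')
= 0.4990*0.3740 + 0.0540*0.6260
= 0.186626 + 0.033804 = 0.220430
P(A|B) = 0.186626/0.220430 = 0.8466

P(A|B) = 0.8466


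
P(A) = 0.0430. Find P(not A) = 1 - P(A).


P(not A) = 1 - 0.0430 = 0.9570

P(not A) = 0.9570


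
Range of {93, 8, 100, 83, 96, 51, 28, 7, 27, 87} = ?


Max = 100, Min = 7
Range = 100 - 7 = 93

Range = 93


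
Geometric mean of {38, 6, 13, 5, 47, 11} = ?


Product = 38 × 6 × 13 × 5 × 47 × 11 = 7661940
GM = 7661940^(1/6) = 14.0407

GM = 14.0407


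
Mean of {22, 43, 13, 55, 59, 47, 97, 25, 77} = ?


Sum = 22 + 43 + 13 + 55 + 59 + 47 + 97 + 25 + 77 = 438
n = 9
Mean = 438/9 = 48.6667

Mean = 48.6667


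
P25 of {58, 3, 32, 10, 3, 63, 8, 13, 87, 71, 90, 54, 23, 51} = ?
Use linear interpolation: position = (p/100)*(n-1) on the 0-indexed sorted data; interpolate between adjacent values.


Sorted: 3, 3, 8, 10, 13, 23, 32, 51, 54, 58, 63, 71, 87, 90
n = 14
Index = 25/100 * 13 = 3.2500
Lower = data[3] = 10, Upper = data[4] = 13
P25 = 10 + 0.2500*(3) = 10.7500

P25 = 10.7500


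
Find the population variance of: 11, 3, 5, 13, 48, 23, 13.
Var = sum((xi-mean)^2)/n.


Mean = 16.5714
Squared deviations: 31.0408, 184.1837, 133.8980, 12.7551, 987.7551, 41.3265, 12.7551
Sum = 1403.7143
Variance = 1403.7143/7 = 200.5306

Variance = 200.5306


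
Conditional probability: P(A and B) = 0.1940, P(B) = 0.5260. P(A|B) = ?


P(A|B) = 0.1940/0.5260 = 0.3688

P(A|B) = 0.3688


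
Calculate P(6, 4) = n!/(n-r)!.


P(6,4) = 6!/2!
= 720/2
= 360

P(6,4) = 360


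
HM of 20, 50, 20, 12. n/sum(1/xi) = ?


Sum of reciprocals = 1/20 + 1/50 + 1/20 + 1/12 = 0.203333
HM = 4/0.203333 = 19.6721

HM = 19.6721


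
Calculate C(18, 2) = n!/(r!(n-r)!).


C(18,2) = 18!/(2! × 16!)
= 6402373705728000/(2 × 20922789888000)
= 153

C(18,2) = 153


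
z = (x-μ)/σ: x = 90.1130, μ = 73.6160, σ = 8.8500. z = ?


z = (90.1130 - 73.6160)/8.8500
= 16.4970/8.8500
= 1.8641

z = 1.8641


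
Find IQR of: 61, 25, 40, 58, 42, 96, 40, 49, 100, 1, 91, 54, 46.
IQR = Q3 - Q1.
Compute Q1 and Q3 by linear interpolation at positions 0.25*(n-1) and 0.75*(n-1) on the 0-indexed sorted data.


Sorted: 1, 25, 40, 40, 42, 46, 49, 54, 58, 61, 91, 96, 100
Q1 (25th %ile) = 40.0000
Q3 (75th %ile) = 61.0000
IQR = 61.0000 - 40.0000 = 21.0000

IQR = 21.0000


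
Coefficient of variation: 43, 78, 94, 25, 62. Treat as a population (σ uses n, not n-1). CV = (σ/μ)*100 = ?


Mean = 60.4000
SD = 24.4835
CV = (24.4835/60.4000)*100 = 40.5355%

CV = 40.5355%


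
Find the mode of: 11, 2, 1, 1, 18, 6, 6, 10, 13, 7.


Frequencies: 1:2, 2:1, 6:2, 7:1, 10:1, 11:1, 13:1, 18:1
Max frequency = 2
Mode = 1, 6

Mode = 1, 6


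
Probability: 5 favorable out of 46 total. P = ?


P = 5/46 = 0.1087

P = 0.1087


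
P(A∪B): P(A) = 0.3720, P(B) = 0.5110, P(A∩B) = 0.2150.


P(A∪B) = 0.3720 + 0.5110 - 0.2150
= 0.8830 - 0.2150
= 0.6680

P(A∪B) = 0.6680


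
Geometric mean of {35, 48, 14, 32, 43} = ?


Product = 35 × 48 × 14 × 32 × 43 = 32363520
GM = 32363520^(1/5) = 31.7696

GM = 31.7696


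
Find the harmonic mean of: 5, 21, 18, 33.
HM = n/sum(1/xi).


Sum of reciprocals = 1/5 + 1/21 + 1/18 + 1/33 = 0.333478
HM = 4/0.333478 = 11.9948

HM = 11.9948


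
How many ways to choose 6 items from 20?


C(20,6) = 20!/(6! × 14!)
= 2432902008176640000/(720 × 87178291200)
= 38760

C(20,6) = 38760


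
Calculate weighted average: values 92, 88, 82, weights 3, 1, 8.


Numerator = 92*3 + 88*1 + 82*8 = 1020
Denominator = 3 + 1 + 8 = 12
WM = 1020/12 = 85.0000

WM = 85.0000


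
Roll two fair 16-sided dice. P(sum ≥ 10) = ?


Total outcomes = 16×16 = 256
Favorable (sum ≥ 10): 220
P = 220/256 = 0.8594

P = 0.8594


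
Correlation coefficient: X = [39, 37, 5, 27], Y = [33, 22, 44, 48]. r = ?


Mean X = 27.0000, Mean Y = 36.7500
SD X = 13.490738, SD Y = 10.133484
Cov = -88.000000
r = -88.000000/(13.490738*10.133484) = -0.6437

r = -0.6437


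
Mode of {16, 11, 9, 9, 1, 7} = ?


Frequencies: 1:1, 7:1, 9:2, 11:1, 16:1
Max frequency = 2
Mode = 9

Mode = 9


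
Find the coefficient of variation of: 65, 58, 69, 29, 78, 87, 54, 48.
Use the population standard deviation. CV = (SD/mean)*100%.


Mean = 61.0000
SD = 16.9411
CV = (16.9411/61.0000)*100 = 27.7723%

CV = 27.7723%


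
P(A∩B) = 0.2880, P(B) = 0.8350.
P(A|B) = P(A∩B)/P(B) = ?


P(A|B) = 0.2880/0.8350 = 0.3449

P(A|B) = 0.3449


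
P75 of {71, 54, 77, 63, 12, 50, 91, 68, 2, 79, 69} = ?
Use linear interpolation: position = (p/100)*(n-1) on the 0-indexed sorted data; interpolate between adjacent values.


Sorted: 2, 12, 50, 54, 63, 68, 69, 71, 77, 79, 91
n = 11
Index = 75/100 * 10 = 7.5000
Lower = data[7] = 71, Upper = data[8] = 77
P75 = 71 + 0.5000*(6) = 74.0000

P75 = 74.0000


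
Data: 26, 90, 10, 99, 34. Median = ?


Sorted: 10, 26, 34, 90, 99
n = 5 (odd)
Middle value = 34

Median = 34


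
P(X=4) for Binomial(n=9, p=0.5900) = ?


C(9,4) = 126
p^4 = 0.121174
(1-p)^5 = 0.011586
P = 126 * 0.121174 * 0.011586 = 0.1769

P(X=4) = 0.1769


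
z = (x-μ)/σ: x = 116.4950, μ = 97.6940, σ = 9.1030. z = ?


z = (116.4950 - 97.6940)/9.1030
= 18.8010/9.1030
= 2.0654

z = 2.0654


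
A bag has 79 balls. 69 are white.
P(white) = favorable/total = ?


P = 69/79 = 0.8734

P = 0.8734


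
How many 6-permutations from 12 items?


P(12,6) = 12!/6!
= 479001600/720
= 665280

P(12,6) = 665280


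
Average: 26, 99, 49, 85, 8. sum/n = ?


Sum = 26 + 99 + 49 + 85 + 8 = 267
n = 5
Mean = 267/5 = 53.4000

Mean = 53.4000


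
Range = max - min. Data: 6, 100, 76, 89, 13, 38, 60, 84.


Max = 100, Min = 6
Range = 100 - 6 = 94

Range = 94


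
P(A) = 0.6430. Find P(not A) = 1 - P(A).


P(not A) = 1 - 0.6430 = 0.3570

P(not A) = 0.3570


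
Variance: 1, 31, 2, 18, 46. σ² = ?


Mean = 19.6000
Squared deviations: 345.9600, 129.9600, 309.7600, 2.5600, 696.9600
Sum = 1485.2000
Variance = 1485.2000/5 = 297.0400

Variance = 297.0400


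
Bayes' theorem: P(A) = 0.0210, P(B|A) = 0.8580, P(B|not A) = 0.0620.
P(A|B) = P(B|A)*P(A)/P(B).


P(B) = P(B|A)*P(A) + P(B|A')*P(A')
= 0.8580*0.0210 + 0.0620*0.9790
= 0.018018 + 0.060698 = 0.078716
P(A|B) = 0.018018/0.078716 = 0.2289

P(A|B) = 0.2289


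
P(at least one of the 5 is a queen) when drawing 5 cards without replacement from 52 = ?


P(at least one) = 1 - P(none)
P(none) = (48/52) × (47/51) × (46/50) × (45/49) × (44/48) = 0.658842
P(at least one) = 1 - 0.658842 = 0.3412

P = 0.3412


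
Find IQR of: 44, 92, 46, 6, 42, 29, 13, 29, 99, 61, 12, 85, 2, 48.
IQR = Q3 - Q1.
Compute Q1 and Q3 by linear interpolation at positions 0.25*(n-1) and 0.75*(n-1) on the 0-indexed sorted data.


Sorted: 2, 6, 12, 13, 29, 29, 42, 44, 46, 48, 61, 85, 92, 99
Q1 (25th %ile) = 17.0000
Q3 (75th %ile) = 57.7500
IQR = 57.7500 - 17.0000 = 40.7500

IQR = 40.7500


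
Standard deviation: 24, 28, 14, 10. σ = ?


Mean = 19.0000
Variance = 53.0000
SD = sqrt(53.0000) = 7.2801

SD = 7.2801


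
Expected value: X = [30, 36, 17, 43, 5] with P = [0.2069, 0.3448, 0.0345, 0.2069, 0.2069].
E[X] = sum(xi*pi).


E[X] = 30*0.2069 + 36*0.3448 + 17*0.0345 + 43*0.2069 + 5*0.2069
= 6.2070 + 12.4128 + 0.5865 + 8.8967 + 1.0345
= 29.1375

E[X] = 29.1375


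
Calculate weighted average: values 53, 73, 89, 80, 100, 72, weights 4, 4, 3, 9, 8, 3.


Numerator = 53*4 + 73*4 + 89*3 + 80*9 + 100*8 + 72*3 = 2507
Denominator = 4 + 4 + 3 + 9 + 8 + 3 = 31
WM = 2507/31 = 80.8710

WM = 80.8710


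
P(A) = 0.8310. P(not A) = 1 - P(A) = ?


P(not A) = 1 - 0.8310 = 0.1690

P(not A) = 0.1690


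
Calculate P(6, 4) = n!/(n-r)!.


P(6,4) = 6!/2!
= 720/2
= 360

P(6,4) = 360


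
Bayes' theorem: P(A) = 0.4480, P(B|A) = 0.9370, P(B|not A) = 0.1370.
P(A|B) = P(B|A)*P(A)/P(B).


P(B) = P(B|A)*P(A) + P(B|A')*P(A')
= 0.9370*0.4480 + 0.1370*0.5520
= 0.419776 + 0.075624 = 0.495400
P(A|B) = 0.419776/0.495400 = 0.8473

P(A|B) = 0.8473


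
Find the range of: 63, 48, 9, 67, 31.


Max = 67, Min = 9
Range = 67 - 9 = 58

Range = 58


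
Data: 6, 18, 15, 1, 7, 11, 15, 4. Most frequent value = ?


Frequencies: 1:1, 4:1, 6:1, 7:1, 11:1, 15:2, 18:1
Max frequency = 2
Mode = 15

Mode = 15


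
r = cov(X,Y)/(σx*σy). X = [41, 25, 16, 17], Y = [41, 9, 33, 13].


Mean X = 24.7500, Mean Y = 24.0000
SD X = 10.009371, SD Y = 13.379088
Cov = 69.750000
r = 69.750000/(10.009371*13.379088) = 0.5208

r = 0.5208


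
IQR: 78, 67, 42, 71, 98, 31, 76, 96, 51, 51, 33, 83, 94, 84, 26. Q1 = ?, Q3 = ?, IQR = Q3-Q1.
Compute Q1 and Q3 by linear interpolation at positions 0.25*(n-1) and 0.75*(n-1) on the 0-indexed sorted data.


Sorted: 26, 31, 33, 42, 51, 51, 67, 71, 76, 78, 83, 84, 94, 96, 98
Q1 (25th %ile) = 46.5000
Q3 (75th %ile) = 83.5000
IQR = 83.5000 - 46.5000 = 37.0000

IQR = 37.0000


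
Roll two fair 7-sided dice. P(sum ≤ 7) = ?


Total outcomes = 7×7 = 49
Favorable (sum ≤ 7): 21
P = 21/49 = 0.4286

P = 0.4286


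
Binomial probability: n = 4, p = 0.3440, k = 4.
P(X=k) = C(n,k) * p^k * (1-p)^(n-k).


C(4,4) = 1
p^4 = 0.014003
(1-p)^0 = 1.000000
P = 1 * 0.014003 * 1.000000 = 0.0140

P(X=4) = 0.0140


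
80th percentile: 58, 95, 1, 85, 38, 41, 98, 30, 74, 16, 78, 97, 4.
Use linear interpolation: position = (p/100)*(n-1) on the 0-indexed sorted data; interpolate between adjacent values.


Sorted: 1, 4, 16, 30, 38, 41, 58, 74, 78, 85, 95, 97, 98
n = 13
Index = 80/100 * 12 = 9.6000
Lower = data[9] = 85, Upper = data[10] = 95
P80 = 85 + 0.6000*(10) = 91.0000

P80 = 91.0000


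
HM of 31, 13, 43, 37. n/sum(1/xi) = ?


Sum of reciprocals = 1/31 + 1/13 + 1/43 + 1/37 = 0.159464
HM = 4/0.159464 = 25.0840

HM = 25.0840


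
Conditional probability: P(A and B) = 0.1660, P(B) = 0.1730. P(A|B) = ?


P(A|B) = 0.1660/0.1730 = 0.9595

P(A|B) = 0.9595


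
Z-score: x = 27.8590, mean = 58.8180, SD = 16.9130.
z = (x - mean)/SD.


z = (27.8590 - 58.8180)/16.9130
= -30.9590/16.9130
= -1.8305

z = -1.8305


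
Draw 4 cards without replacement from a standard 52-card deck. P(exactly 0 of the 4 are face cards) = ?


Hypergeometric: P(X=0) = C(12,0)·C(40,4) / C(52,4)
= 1 × 91390 / 270725
= 91390/270725 = 0.3376

P = 0.3376


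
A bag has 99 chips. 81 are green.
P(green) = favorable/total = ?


P = 81/99 = 0.8182

P = 0.8182


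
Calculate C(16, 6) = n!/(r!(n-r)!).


C(16,6) = 16!/(6! × 10!)
= 20922789888000/(720 × 3628800)
= 8008

C(16,6) = 8008


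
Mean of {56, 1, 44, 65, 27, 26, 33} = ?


Sum = 56 + 1 + 44 + 65 + 27 + 26 + 33 = 252
n = 7
Mean = 252/7 = 36.0000

Mean = 36.0000
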